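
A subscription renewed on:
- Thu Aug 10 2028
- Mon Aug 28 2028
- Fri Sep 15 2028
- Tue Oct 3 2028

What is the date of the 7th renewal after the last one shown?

Tue Feb 6 2029

Every event comes 18 days after the last (18, 18, 18).
Tue Oct 3 2028 + 18 days = Sat Oct 21 2028.
Sat Oct 21 2028 + 18 days = Wed Nov 8 2028.
Wed Nov 8 2028 + 18 days = Sun Nov 26 2028.
Sun Nov 26 2028 + 18 days = Thu Dec 14 2028.
Thu Dec 14 2028 + 18 days = Mon Jan 1 2029.
Mon Jan 1 2029 + 18 days = Fri Jan 19 2029.
Fri Jan 19 2029 + 18 days = Tue Feb 6 2029.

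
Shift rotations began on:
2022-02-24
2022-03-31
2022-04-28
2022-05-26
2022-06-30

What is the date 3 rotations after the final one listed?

2022-09-29

All Thursdays; the gaps (35, 28, 28, 35) vary with month length.
This is the last Thursday of each month.
July 2022 ends with Thursday 2022-07-28.
Last Thursday of August 2022: 2022-08-25.
Last Thursday of September 2022: 2022-09-29.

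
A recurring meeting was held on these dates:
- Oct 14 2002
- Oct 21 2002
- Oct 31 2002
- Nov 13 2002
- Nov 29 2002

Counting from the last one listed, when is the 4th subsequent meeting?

Mar 3 2003

Gaps: 7, 10, 13, 16 days — each gap is 3 larger than the previous one.
Next gap: 19 days. Nov 29 2002 + 19 days = Dec 18 2002.
Next gap: 22 days. Dec 18 2002 + 22 days = Jan 9 2003.
Next gap: 25 days. Jan 9 2003 + 25 days = Feb 3 2003.
Next gap: 28 days. Feb 3 2003 + 28 days = Mar 3 2003.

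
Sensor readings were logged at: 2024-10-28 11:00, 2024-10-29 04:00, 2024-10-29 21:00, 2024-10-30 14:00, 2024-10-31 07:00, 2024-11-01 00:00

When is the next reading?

The interval is a steady 17 hours (17, 17, 17, 17, 17).
2024-11-01 00:00 + 17 h = 2024-11-01 17:00.

2024-11-01 17:00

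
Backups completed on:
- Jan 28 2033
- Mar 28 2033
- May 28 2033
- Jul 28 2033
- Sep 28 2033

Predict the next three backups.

Nov 28 2033, Jan 28 2034, Mar 28 2034

Gaps: 59, 61, 61, 62 days — not constant. Every event is on the 28th of the month.
Pattern: the 28th of every 2 months.
November 2033: Nov 28 2033.
Next: January 2034 → Jan 28 2034.
Next: March 2034 → Mar 28 2034.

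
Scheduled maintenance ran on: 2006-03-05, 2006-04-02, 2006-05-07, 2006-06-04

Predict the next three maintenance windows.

All dates are Sundays, 28, 35, 28 days apart.
Specifically, the 1st Sunday of each month.
1st Sunday of July 2006: 2006-07-02.
August 2006 — 1st Sunday is 2006-08-06.
1st Sunday of September 2006: 2006-09-03.

2006-07-02, 2006-08-06, 2006-09-03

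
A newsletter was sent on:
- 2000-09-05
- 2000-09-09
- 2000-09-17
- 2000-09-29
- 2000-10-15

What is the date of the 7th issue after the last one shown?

Gaps: 4, 8, 12, 16 days — each gap is 4 larger than the previous one.
Next gap: 20 days. 2000-10-15 + 20 days = 2000-11-04.
Next gap: 24 days. 2000-11-04 + 24 days = 2000-11-28.
Next gap: 28 days. 2000-11-28 + 28 days = 2000-12-26.
Next gap: 32 days. 2000-12-26 + 32 days = 2001-01-27.
Next gap: 36 days. 2001-01-27 + 36 days = 2001-03-04.
Next gap: 40 days. 2001-03-04 + 40 days = 2001-04-13.
Next gap: 44 days. 2001-04-13 + 44 days = 2001-05-27.

2001-05-27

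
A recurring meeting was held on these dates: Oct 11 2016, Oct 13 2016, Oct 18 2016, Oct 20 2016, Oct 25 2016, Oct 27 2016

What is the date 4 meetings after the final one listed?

Nov 10 2016

The gap pattern 2, 5, 2, 5, 2 repeats every 2 events.
These are the Tuesdays and Thursdays of each week.
The following Tuesday is Nov 1 2016.
The following Thursday is Nov 3 2016.
Next Tuesday: Nov 8 2016.
The following Thursday is Nov 10 2016.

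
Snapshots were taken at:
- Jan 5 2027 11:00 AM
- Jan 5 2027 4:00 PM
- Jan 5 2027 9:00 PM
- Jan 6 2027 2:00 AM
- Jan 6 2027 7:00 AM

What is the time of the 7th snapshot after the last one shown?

Jan 7 2027 6:00 PM

The interval is a steady 5 hours (5, 5, 5, 5).
Jan 6 2027 7:00 AM + 5 h = Jan 6 2027 12:00 PM.
Jan 6 2027 12:00 PM + 5 h = Jan 6 2027 5:00 PM.
Jan 6 2027 5:00 PM + 5 h = Jan 6 2027 10:00 PM.
Jan 6 2027 10:00 PM + 5 h = Jan 7 2027 3:00 AM.
Jan 7 2027 3:00 AM + 5 h = Jan 7 2027 8:00 AM.
Jan 7 2027 8:00 AM + 5 h = Jan 7 2027 1:00 PM.
Jan 7 2027 1:00 PM + 5 h = Jan 7 2027 6:00 PM.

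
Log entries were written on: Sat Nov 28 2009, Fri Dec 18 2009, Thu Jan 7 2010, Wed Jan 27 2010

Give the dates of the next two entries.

Tue Feb 16 2010, Mon Mar 8 2010

The spacing is 20, 20, 20 days — always 20 days.
Wed Jan 27 2010 + 20 days = Tue Feb 16 2010.
Tue Feb 16 2010 + 20 days = Mon Mar 8 2010.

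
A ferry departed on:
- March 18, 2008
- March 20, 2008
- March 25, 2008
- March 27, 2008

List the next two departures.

The gap pattern 2, 5, 2 repeats every 2 events.
These are the Tuesdays and Thursdays of each week.
The following Tuesday is April 1, 2008.
Next Thursday: April 3, 2008.

April 1, 2008; April 3, 2008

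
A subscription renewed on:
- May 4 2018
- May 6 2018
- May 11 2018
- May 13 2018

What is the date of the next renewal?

The gap pattern 2, 5, 2 repeats every 2 events.
These are the Fridays and Sundays of each week.
Next Friday: May 18 2018.

May 18 2018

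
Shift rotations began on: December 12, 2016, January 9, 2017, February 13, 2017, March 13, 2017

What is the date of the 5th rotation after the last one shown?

Gaps: 28, 35, 28 days — a mix of 28 and 35. Every date is a Monday.
Each is the 2nd Monday of its month.
2nd Monday of April 2017: April 10, 2017.
2nd Monday of May 2017: May 8, 2017.
2nd Monday of June 2017: June 12, 2017.
July 2017 — 2nd Monday is July 10, 2017.
2nd Monday of August 2017: August 14, 2017.

August 14, 2017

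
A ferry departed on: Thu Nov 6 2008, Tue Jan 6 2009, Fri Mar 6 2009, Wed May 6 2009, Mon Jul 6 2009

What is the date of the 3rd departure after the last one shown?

Wed Jan 6 2010

Gaps: 61, 59, 61, 61 days — not constant. Every event is on the 6th of the month.
Pattern: the 6th of every 2 months.
September 2009: Sun Sep 6 2009.
November 2009: Fri Nov 6 2009.
Next: January 2010 → Wed Jan 6 2010.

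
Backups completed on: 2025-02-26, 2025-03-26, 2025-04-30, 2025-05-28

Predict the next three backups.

2025-06-25, 2025-07-30, 2025-08-27

These are Wednesdays with 28, 35, 28-day gaps.
Each is the final Wednesday of its month — 2025-04-30 is past the 28th, so '4th Wednesday' doesn't fit.
June 2025 ends with Wednesday 2025-06-25.
July 2025 ends with Wednesday 2025-07-30.
August 2025 ends with Wednesday 2025-08-27.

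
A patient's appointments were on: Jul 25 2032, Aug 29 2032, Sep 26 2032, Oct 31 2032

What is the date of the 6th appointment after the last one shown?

Every date is a Sunday; gaps 35, 28, 35 days.
Each is the last Sunday of its month (at least one falls on the 29th or later, ruling out '4th Sunday').
Last Sunday of November 2032: Nov 28 2032.
Last Sunday of December 2032: Dec 26 2032.
Last Sunday of January 2033: Jan 30 2033.
Last Sunday of February 2033: Feb 27 2033.
Last Sunday of March 2033: Mar 27 2033.
April 2033 ends with Sunday Apr 24 2033.

Apr 24 2033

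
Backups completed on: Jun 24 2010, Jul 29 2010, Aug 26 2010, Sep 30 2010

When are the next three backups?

Oct 28 2010, Nov 25 2010, Dec 30 2010

All Thursdays; the gaps (35, 28, 35) vary with month length.
This is the last Thursday of each month.
Last Thursday of October 2010: Oct 28 2010.
November 2010 ends with Thursday Nov 25 2010.
Last Thursday of December 2010: Dec 30 2010.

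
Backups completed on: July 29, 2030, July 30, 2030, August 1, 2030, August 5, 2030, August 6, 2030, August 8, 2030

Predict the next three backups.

August 12, 2030; August 13, 2030; August 15, 2030

Gaps: 1, 2, 4, 1, 2 days — not constant, but cyclic with period 3.
The events fall on every Monday, Tuesday and Thursday.
Next Monday: August 12, 2030.
Next Tuesday: August 13, 2030.
Next Thursday: August 15, 2030.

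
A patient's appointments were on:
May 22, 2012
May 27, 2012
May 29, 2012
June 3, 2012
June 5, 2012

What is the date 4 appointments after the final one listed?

Gaps: 5, 2, 5, 2 days — not constant, but cyclic with period 2.
The events fall on every Tuesday and Sunday.
Next Sunday: June 10, 2012.
Next Tuesday: June 12, 2012.
The following Sunday is June 17, 2012.
The following Tuesday is June 19, 2012.

June 19, 2012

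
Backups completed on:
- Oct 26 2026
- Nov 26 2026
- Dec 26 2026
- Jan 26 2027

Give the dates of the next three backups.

Feb 26 2027, Mar 26 2027, Apr 26 2027

The day-of-month is always 26 (31, 30, 31 days between events).
So this recurs on the 26th of each month.
February 2027: Feb 26 2027.
Next: March 2027 → Mar 26 2027.
April 2027: Apr 26 2027.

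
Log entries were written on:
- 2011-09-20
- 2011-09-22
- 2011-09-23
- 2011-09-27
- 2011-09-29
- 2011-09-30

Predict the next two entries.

Every event lands on a Tuesday or Thursday or Friday (gaps cycle 2, 1, 4, 2, 1).
So the schedule is: every Tuesday, Thursday and Friday.
The following Tuesday is 2011-10-04.
Next Thursday: 2011-10-06.

2011-10-04, 2011-10-06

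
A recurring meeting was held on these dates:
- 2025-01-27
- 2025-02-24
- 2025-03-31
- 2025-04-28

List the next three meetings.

These are Mondays with 28, 35, 28-day gaps.
Each is the final Monday of its month — 2025-03-31 is past the 28th, so '4th Monday' doesn't fit.
Last Monday of May 2025: 2025-05-26.
Last Monday of June 2025: 2025-06-30.
Last Monday of July 2025: 2025-07-28.

2025-05-26, 2025-06-30, 2025-07-28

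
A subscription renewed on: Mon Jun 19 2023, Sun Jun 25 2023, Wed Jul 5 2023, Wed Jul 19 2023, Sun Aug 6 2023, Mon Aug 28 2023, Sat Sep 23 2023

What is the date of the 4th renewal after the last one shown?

Wed Feb 14 2024

Intervals are 6, 10, 14, 18, 22, 26 days — an arithmetic progression with common difference 4.
Next gap: 30 days. Sat Sep 23 2023 + 30 days = Mon Oct 23 2023.
Next gap: 34 days. Mon Oct 23 2023 + 34 days = Sun Nov 26 2023.
Next gap: 38 days. Sun Nov 26 2023 + 38 days = Wed Jan 3 2024.
Next gap: 42 days. Wed Jan 3 2024 + 42 days = Wed Feb 14 2024.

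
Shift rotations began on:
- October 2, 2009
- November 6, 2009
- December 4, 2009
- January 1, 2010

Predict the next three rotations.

Gaps: 35, 28, 28 days — a mix of 28 and 35. Every date is a Friday.
Each is the 1st Friday of its month.
February 2010 — 1st Friday is February 5, 2010.
March 2010 — 1st Friday is March 5, 2010.
April 2010 — 1st Friday is April 2, 2010.

February 5, 2010; March 5, 2010; April 2, 2010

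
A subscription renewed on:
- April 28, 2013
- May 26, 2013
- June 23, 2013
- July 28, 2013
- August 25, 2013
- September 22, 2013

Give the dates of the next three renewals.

October 27, 2013; November 24, 2013; December 22, 2013

Gaps: 28, 28, 35, 28, 28 days — a mix of 28 and 35. Every date is a Sunday.
Each is the 4th Sunday of its month.
October 2013 — 4th Sunday is October 27, 2013.
November 2013 — 4th Sunday is November 24, 2013.
December 2013 — 4th Sunday is December 22, 2013.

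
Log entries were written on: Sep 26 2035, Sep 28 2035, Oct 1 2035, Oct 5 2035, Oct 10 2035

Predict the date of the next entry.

Oct 16 2035

The spacing grows by 1 each time: 2, 3, 4, 5 days.
Next gap: 6 days. Oct 10 2035 + 6 days = Oct 16 2035.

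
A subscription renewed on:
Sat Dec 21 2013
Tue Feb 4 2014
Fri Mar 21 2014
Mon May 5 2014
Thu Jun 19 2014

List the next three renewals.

Gaps between consecutive events: 45, 45, 45, 45 days — a constant 45-day interval.
Thu Jun 19 2014 + 45 days = Sun Aug 3 2014.
Sun Aug 3 2014 + 45 days = Wed Sep 17 2014.
Wed Sep 17 2014 + 45 days = Sat Nov 1 2014.

Sun Aug 3 2014, Wed Sep 17 2014, Sat Nov 1 2014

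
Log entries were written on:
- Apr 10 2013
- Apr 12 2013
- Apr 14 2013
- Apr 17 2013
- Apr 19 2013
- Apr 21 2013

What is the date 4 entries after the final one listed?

May 1 2013

Every event lands on a Wednesday or Friday or Sunday (gaps cycle 2, 2, 3, 2, 2).
So the schedule is: every Wednesday, Friday and Sunday.
The following Wednesday is Apr 24 2013.
The following Friday is Apr 26 2013.
The following Sunday is Apr 28 2013.
Next Wednesday: May 1 2013.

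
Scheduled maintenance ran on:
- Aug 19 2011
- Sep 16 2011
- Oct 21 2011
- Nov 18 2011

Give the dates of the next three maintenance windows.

These are Fridays at 28- or 35-day spacing (28, 35, 28).
The pattern: 3rd Friday of the month.
3rd Friday of December 2011: Dec 16 2011.
3rd Friday of January 2012: Jan 20 2012.
February 2012 — 3rd Friday is Feb 17 2012.

Dec 16 2011, Jan 20 2012, Feb 17 2012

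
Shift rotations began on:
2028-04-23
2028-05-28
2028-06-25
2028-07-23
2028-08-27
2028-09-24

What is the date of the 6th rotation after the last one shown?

These are Sundays at 28- or 35-day spacing (35, 28, 28, 35, 28).
The pattern: 4th Sunday of the month.
October 2028 — 4th Sunday is 2028-10-22.
November 2028 — 4th Sunday is 2028-11-26.
4th Sunday of December 2028: 2028-12-24.
January 2029 — 4th Sunday is 2029-01-28.
4th Sunday of February 2029: 2029-02-25.
March 2029 — 4th Sunday is 2029-03-25.

2029-03-25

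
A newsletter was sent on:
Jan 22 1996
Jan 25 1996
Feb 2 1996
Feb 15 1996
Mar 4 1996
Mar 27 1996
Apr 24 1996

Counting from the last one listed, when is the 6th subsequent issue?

Jan 22 1997

The spacing grows by 5 each time: 3, 8, 13, 18, 23, 28 days.
Next gap: 33 days. Apr 24 1996 + 33 days = May 27 1996.
Next gap: 38 days. May 27 1996 + 38 days = Jul 4 1996.
Next gap: 43 days. Jul 4 1996 + 43 days = Aug 16 1996.
Next gap: 48 days. Aug 16 1996 + 48 days = Oct 3 1996.
Next gap: 53 days. Oct 3 1996 + 53 days = Nov 25 1996.
Next gap: 58 days. Nov 25 1996 + 58 days = Jan 22 1997.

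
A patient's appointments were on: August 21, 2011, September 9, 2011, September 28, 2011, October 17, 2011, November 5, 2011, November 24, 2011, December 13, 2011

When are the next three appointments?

Every event comes 19 days after the last (19, 19, 19, 19, 19, 19).
December 13, 2011 + 19 days = January 1, 2012.
January 1, 2012 + 19 days = January 20, 2012.
January 20, 2012 + 19 days = February 8, 2012.

January 1, 2012; January 20, 2012; February 8, 2012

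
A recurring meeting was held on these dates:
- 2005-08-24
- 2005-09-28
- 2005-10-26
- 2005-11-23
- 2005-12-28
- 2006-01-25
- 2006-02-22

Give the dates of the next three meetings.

2006-03-22, 2006-04-26, 2006-05-24

These are Wednesdays at 28- or 35-day spacing (35, 28, 28, 35, 28, 28).
The pattern: 4th Wednesday of the month.
March 2006 — 4th Wednesday is 2006-03-22.
4th Wednesday of April 2006: 2006-04-26.
4th Wednesday of May 2006: 2006-05-24.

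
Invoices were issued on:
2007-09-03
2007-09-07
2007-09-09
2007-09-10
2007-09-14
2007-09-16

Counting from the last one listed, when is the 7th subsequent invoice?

2007-10-01

Gaps: 4, 2, 1, 4, 2 days — not constant, but cyclic with period 3.
The events fall on every Monday, Friday and Sunday.
The following Monday is 2007-09-17.
The following Friday is 2007-09-21.
Next Sunday: 2007-09-23.
Next Monday: 2007-09-24.
The following Friday is 2007-09-28.
The following Sunday is 2007-09-30.
The following Monday is 2007-10-01.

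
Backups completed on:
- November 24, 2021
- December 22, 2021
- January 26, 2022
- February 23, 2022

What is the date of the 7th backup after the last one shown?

September 28, 2022

These are Wednesdays at 28- or 35-day spacing (28, 35, 28).
The pattern: 4th Wednesday of the month.
4th Wednesday of March 2022: March 23, 2022.
4th Wednesday of April 2022: April 27, 2022.
4th Wednesday of May 2022: May 25, 2022.
4th Wednesday of June 2022: June 22, 2022.
July 2022 — 4th Wednesday is July 27, 2022.
4th Wednesday of August 2022: August 24, 2022.
4th Wednesday of September 2022: September 28, 2022.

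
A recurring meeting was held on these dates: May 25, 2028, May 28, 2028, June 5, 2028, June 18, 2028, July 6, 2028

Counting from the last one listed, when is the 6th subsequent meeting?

February 4, 2029

Gaps: 3, 8, 13, 18 days — each gap is 5 larger than the previous one.
Next gap: 23 days. July 6, 2028 + 23 days = July 29, 2028.
Next gap: 28 days. July 29, 2028 + 28 days = August 26, 2028.
Next gap: 33 days. August 26, 2028 + 33 days = September 28, 2028.
Next gap: 38 days. September 28, 2028 + 38 days = November 5, 2028.
Next gap: 43 days. November 5, 2028 + 43 days = December 18, 2028.
Next gap: 48 days. December 18, 2028 + 48 days = February 4, 2029.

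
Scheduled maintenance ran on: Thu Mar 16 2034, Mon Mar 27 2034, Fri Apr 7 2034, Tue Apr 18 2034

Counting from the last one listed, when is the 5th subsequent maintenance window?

Mon Jun 12 2034

Gaps between consecutive events: 11, 11, 11 days — a constant 11-day interval.
Tue Apr 18 2034 + 11 days = Sat Apr 29 2034.
Sat Apr 29 2034 + 11 days = Wed May 10 2034.
Wed May 10 2034 + 11 days = Sun May 21 2034.
Sun May 21 2034 + 11 days = Thu Jun 1 2034.
Thu Jun 1 2034 + 11 days = Mon Jun 12 2034.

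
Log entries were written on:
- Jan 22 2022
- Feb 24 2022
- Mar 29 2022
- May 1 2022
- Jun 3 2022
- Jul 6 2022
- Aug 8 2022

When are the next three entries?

Every event comes 33 days after the last (33, 33, 33, 33, 33, 33).
Aug 8 2022 + 33 days = Sep 10 2022.
Sep 10 2022 + 33 days = Oct 13 2022.
Oct 13 2022 + 33 days = Nov 15 2022.

Sep 10 2022, Oct 13 2022, Nov 15 2022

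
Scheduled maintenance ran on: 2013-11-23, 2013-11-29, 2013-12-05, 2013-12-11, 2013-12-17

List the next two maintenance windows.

Every event comes 6 days after the last (6, 6, 6, 6).
2013-12-17 + 6 days = 2013-12-23.
2013-12-23 + 6 days = 2013-12-29.

2013-12-23, 2013-12-29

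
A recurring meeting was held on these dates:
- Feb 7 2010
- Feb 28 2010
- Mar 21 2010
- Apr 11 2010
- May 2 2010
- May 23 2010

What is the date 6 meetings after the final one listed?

Gaps between consecutive events: 21, 21, 21, 21, 21 days — a constant 21-day interval.
May 23 2010 + 21 days = Jun 13 2010.
Jun 13 2010 + 21 days = Jul 4 2010.
Jul 4 2010 + 21 days = Jul 25 2010.
Jul 25 2010 + 21 days = Aug 15 2010.
Aug 15 2010 + 21 days = Sep 5 2010.
Sep 5 2010 + 21 days = Sep 26 2010.

Sep 26 2010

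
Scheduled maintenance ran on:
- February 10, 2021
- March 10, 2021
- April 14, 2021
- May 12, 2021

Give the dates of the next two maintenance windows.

These are Wednesdays at 28- or 35-day spacing (28, 35, 28).
The pattern: 2nd Wednesday of the month.
2nd Wednesday of June 2021: June 9, 2021.
2nd Wednesday of July 2021: July 14, 2021.

June 9, 2021; July 14, 2021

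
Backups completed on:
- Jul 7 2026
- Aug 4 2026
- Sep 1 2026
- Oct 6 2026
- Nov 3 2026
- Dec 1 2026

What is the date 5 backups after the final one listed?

These are Tuesdays at 28- or 35-day spacing (28, 28, 35, 28, 28).
The pattern: 1st Tuesday of the month.
January 2027 — 1st Tuesday is Jan 5 2027.
February 2027 — 1st Tuesday is Feb 2 2027.
March 2027 — 1st Tuesday is Mar 2 2027.
April 2027 — 1st Tuesday is Apr 6 2027.
1st Tuesday of May 2027: May 4 2027.

May 4 2027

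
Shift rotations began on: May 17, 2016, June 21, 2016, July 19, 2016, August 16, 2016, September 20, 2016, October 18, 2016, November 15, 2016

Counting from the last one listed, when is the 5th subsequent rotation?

April 18, 2017

Gaps: 35, 28, 28, 35, 28, 28 days — a mix of 28 and 35. Every date is a Tuesday.
Each is the 3rd Tuesday of its month.
December 2016 — 3rd Tuesday is December 20, 2016.
3rd Tuesday of January 2017: January 17, 2017.
February 2017 — 3rd Tuesday is February 21, 2017.
3rd Tuesday of March 2017: March 21, 2017.
April 2017 — 3rd Tuesday is April 18, 2017.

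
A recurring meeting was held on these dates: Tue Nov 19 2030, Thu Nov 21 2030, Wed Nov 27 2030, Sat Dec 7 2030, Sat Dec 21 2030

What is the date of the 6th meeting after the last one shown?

Sat Jun 7 2031

Intervals are 2, 6, 10, 14 days — an arithmetic progression with common difference 4.
Next gap: 18 days. Sat Dec 21 2030 + 18 days = Wed Jan 8 2031.
Next gap: 22 days. Wed Jan 8 2031 + 22 days = Thu Jan 30 2031.
Next gap: 26 days. Thu Jan 30 2031 + 26 days = Tue Feb 25 2031.
Next gap: 30 days. Tue Feb 25 2031 + 30 days = Thu Mar 27 2031.
Next gap: 34 days. Thu Mar 27 2031 + 34 days = Wed Apr 30 2031.
Next gap: 38 days. Wed Apr 30 2031 + 38 days = Sat Jun 7 2031.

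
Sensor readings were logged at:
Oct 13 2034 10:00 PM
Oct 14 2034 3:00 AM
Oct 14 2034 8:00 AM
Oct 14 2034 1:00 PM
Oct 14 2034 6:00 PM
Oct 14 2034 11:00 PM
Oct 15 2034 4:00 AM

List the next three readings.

Oct 15 2034 9:00 AM, Oct 15 2034 2:00 PM, Oct 15 2034 7:00 PM

Gaps: 5, 5, 5, 5, 5, 5 hours — each event is 5 hours after the previous one.
Oct 15 2034 4:00 AM + 5 h = Oct 15 2034 9:00 AM.
Oct 15 2034 9:00 AM + 5 h = Oct 15 2034 2:00 PM.
Oct 15 2034 2:00 PM + 5 h = Oct 15 2034 7:00 PM.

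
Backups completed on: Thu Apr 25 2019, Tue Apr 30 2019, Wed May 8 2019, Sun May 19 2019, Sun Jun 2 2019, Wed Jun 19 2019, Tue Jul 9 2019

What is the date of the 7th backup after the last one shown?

Gaps: 5, 8, 11, 14, 17, 20 days — each gap is 3 larger than the previous one.
Next gap: 23 days. Tue Jul 9 2019 + 23 days = Thu Aug 1 2019.
Next gap: 26 days. Thu Aug 1 2019 + 26 days = Tue Aug 27 2019.
Next gap: 29 days. Tue Aug 27 2019 + 29 days = Wed Sep 25 2019.
Next gap: 32 days. Wed Sep 25 2019 + 32 days = Sun Oct 27 2019.
Next gap: 35 days. Sun Oct 27 2019 + 35 days = Sun Dec 1 2019.
Next gap: 38 days. Sun Dec 1 2019 + 38 days = Wed Jan 8 2020.
Next gap: 41 days. Wed Jan 8 2020 + 41 days = Tue Feb 18 2020.

Tue Feb 18 2020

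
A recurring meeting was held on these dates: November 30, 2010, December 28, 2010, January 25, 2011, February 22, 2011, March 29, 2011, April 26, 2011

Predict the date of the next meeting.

May 31, 2011

All Tuesdays; the gaps (28, 28, 28, 35, 28) vary with month length.
This is the last Tuesday of each month.
May 2011 ends with Tuesday May 31, 2011.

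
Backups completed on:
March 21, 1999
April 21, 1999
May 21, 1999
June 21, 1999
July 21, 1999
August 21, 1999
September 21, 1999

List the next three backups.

The day-of-month is always 21 (31, 30, 31, 30, 31, 31 days between events).
So this recurs on the 21st of each month.
October 1999: October 21, 1999.
November 1999: November 21, 1999.
Next: December 1999 → December 21, 1999.

October 21, 1999; November 21, 1999; December 21, 1999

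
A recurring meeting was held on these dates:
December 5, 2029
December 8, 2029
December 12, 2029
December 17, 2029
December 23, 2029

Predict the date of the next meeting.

Intervals are 3, 4, 5, 6 days — an arithmetic progression with common difference 1.
Next gap: 7 days. December 23, 2029 + 7 days = December 30, 2029.

December 30, 2029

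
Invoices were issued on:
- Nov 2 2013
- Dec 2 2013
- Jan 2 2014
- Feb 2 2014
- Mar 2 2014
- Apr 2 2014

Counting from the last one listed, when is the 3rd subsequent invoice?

Jul 2 2014

The day-of-month is always 2 (30, 31, 31, 28, 31 days between events).
So this recurs on the 2nd of each month.
Next: May 2014 → May 2 2014.
Next: June 2014 → Jun 2 2014.
July 2014: Jul 2 2014.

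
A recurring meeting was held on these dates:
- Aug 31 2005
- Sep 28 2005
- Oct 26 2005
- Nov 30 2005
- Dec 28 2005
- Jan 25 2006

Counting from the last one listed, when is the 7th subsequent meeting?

All Wednesdays; the gaps (28, 28, 35, 28, 28) vary with month length.
This is the last Wednesday of each month.
Last Wednesday of February 2006: Feb 22 2006.
March 2006 ends with Wednesday Mar 29 2006.
Last Wednesday of April 2006: Apr 26 2006.
Last Wednesday of May 2006: May 31 2006.
June 2006 ends with Wednesday Jun 28 2006.
Last Wednesday of July 2006: Jul 26 2006.
August 2006 ends with Wednesday Aug 30 2006.

Aug 30 2006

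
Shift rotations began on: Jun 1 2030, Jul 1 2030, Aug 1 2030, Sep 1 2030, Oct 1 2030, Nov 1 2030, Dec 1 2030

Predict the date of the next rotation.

Each date is the 1st; the gaps (30, 31, 31, 30, 31, 30) track the month lengths.
The rule is the 1st of each month.
January 2031: Jan 1 2031.

Jan 1 2031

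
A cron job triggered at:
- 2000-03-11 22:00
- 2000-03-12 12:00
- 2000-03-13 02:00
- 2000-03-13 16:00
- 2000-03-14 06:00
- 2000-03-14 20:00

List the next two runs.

The interval is a steady 14 hours (14, 14, 14, 14, 14).
2000-03-14 20:00 + 14 h = 2000-03-15 10:00.
2000-03-15 10:00 + 14 h = 2000-03-16 00:00.

2000-03-15 10:00, 2000-03-16 00:00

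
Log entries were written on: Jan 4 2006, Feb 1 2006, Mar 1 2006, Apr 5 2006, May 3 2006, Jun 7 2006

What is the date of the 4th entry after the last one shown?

Oct 4 2006

All dates are Wednesdays, 28, 28, 35, 28, 35 days apart.
Specifically, the 1st Wednesday of each month.
July 2006 — 1st Wednesday is Jul 5 2006.
1st Wednesday of August 2006: Aug 2 2006.
September 2006 — 1st Wednesday is Sep 6 2006.
1st Wednesday of October 2006: Oct 4 2006.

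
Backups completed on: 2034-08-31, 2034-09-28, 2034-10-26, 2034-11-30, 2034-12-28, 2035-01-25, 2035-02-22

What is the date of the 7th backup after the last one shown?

All Thursdays; the gaps (28, 28, 35, 28, 28, 28) vary with month length.
This is the last Thursday of each month.
Last Thursday of March 2035: 2035-03-29.
Last Thursday of April 2035: 2035-04-26.
May 2035 ends with Thursday 2035-05-31.
Last Thursday of June 2035: 2035-06-28.
Last Thursday of July 2035: 2035-07-26.
August 2035 ends with Thursday 2035-08-30.
Last Thursday of September 2035: 2035-09-27.

2035-09-27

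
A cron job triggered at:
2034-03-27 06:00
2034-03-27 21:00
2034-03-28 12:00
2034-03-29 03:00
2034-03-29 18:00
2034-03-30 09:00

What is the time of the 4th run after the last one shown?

2034-04-01 21:00

Spacing: 15, 15, 15, 15, 15 h — constant 15 h.
2034-03-30 09:00 + 15 h = 2034-03-31 00:00.
2034-03-31 00:00 + 15 h = 2034-03-31 15:00.
2034-03-31 15:00 + 15 h = 2034-04-01 06:00.
2034-04-01 06:00 + 15 h = 2034-04-01 21:00.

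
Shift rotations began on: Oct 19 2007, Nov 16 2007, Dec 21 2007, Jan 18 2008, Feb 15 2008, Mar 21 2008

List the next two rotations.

Gaps: 28, 35, 28, 28, 35 days — a mix of 28 and 35. Every date is a Friday.
Each is the 3rd Friday of its month.
April 2008 — 3rd Friday is Apr 18 2008.
3rd Friday of May 2008: May 16 2008.

Apr 18 2008, May 16 2008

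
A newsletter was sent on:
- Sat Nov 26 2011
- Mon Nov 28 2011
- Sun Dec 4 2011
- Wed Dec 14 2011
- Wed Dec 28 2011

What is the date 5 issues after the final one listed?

Sun May 6 2012

Gaps: 2, 6, 10, 14 days — each gap is 4 larger than the previous one.
Next gap: 18 days. Wed Dec 28 2011 + 18 days = Sun Jan 15 2012.
Next gap: 22 days. Sun Jan 15 2012 + 22 days = Mon Feb 6 2012.
Next gap: 26 days. Mon Feb 6 2012 + 26 days = Sat Mar 3 2012.
Next gap: 30 days. Sat Mar 3 2012 + 30 days = Mon Apr 2 2012.
Next gap: 34 days. Mon Apr 2 2012 + 34 days = Sun May 6 2012.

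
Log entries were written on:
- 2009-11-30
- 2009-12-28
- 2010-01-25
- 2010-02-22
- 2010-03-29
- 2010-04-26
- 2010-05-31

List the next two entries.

2010-06-28, 2010-07-26

These are Mondays with 28, 28, 28, 35, 28, 35-day gaps.
Each is the final Monday of its month — 2009-11-30 is past the 28th, so '4th Monday' doesn't fit.
June 2010 ends with Monday 2010-06-28.
July 2010 ends with Monday 2010-07-26.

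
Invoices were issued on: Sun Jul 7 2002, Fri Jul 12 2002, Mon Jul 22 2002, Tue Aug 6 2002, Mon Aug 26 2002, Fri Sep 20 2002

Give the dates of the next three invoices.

The spacing grows by 5 each time: 5, 10, 15, 20, 25 days.
Next gap: 30 days. Fri Sep 20 2002 + 30 days = Sun Oct 20 2002.
Next gap: 35 days. Sun Oct 20 2002 + 35 days = Sun Nov 24 2002.
Next gap: 40 days. Sun Nov 24 2002 + 40 days = Fri Jan 3 2003.

Sun Oct 20 2002, Sun Nov 24 2002, Fri Jan 3 2003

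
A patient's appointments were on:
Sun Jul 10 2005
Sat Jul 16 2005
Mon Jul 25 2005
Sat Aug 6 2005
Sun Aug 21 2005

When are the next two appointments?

Intervals are 6, 9, 12, 15 days — an arithmetic progression with common difference 3.
Next gap: 18 days. Sun Aug 21 2005 + 18 days = Thu Sep 8 2005.
Next gap: 21 days. Thu Sep 8 2005 + 21 days = Thu Sep 29 2005.

Thu Sep 8 2005, Thu Sep 29 2005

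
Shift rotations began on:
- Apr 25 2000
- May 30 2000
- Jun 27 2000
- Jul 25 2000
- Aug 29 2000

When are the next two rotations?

Sep 26 2000, Oct 31 2000

Every date is a Tuesday; gaps 35, 28, 28, 35 days.
Each is the last Tuesday of its month (at least one falls on the 29th or later, ruling out '4th Tuesday').
September 2000 ends with Tuesday Sep 26 2000.
October 2000 ends with Tuesday Oct 31 2000.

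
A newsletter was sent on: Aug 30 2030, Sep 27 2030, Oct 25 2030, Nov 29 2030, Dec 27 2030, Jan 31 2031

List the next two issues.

Feb 28 2031, Mar 28 2031

Every date is a Friday; gaps 28, 28, 35, 28, 35 days.
Each is the last Friday of its month (at least one falls on the 29th or later, ruling out '4th Friday').
Last Friday of February 2031: Feb 28 2031.
March 2031 ends with Friday Mar 28 2031.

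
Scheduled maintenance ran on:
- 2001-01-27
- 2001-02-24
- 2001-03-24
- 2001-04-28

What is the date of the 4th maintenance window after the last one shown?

These are Saturdays at 28- or 35-day spacing (28, 28, 35).
The pattern: 4th Saturday of the month.
May 2001 — 4th Saturday is 2001-05-26.
June 2001 — 4th Saturday is 2001-06-23.
July 2001 — 4th Saturday is 2001-07-28.
August 2001 — 4th Saturday is 2001-08-25.

2001-08-25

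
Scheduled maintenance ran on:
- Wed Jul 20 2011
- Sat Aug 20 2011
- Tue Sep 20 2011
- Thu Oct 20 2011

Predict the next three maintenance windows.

Sun Nov 20 2011, Tue Dec 20 2011, Fri Jan 20 2012

Gaps: 31, 31, 30 days — not constant. Every event is on the 20th of the month.
Pattern: the 20th of each month.
Next: November 2011 → Sun Nov 20 2011.
December 2011: Tue Dec 20 2011.
Next: January 2012 → Fri Jan 20 2012.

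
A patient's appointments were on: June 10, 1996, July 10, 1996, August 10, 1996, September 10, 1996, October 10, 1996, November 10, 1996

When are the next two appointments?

December 10, 1996; January 10, 1997

The day-of-month is always 10 (30, 31, 31, 30, 31 days between events).
So this recurs on the 10th of each month.
Next: December 1996 → December 10, 1996.
Next: January 1997 → January 10, 1997.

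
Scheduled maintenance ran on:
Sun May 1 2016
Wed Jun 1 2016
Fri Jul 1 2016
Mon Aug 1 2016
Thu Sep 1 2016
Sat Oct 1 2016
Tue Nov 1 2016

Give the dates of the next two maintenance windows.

Thu Dec 1 2016, Sun Jan 1 2017

Each date is the 1st; the gaps (31, 30, 31, 31, 30, 31) track the month lengths.
The rule is the 1st of each month.
December 2016: Thu Dec 1 2016.
January 2017: Sun Jan 1 2017.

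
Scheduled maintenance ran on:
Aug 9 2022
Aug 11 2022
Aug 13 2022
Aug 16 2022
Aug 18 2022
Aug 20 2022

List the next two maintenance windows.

Every event lands on a Tuesday or Thursday or Saturday (gaps cycle 2, 2, 3, 2, 2).
So the schedule is: every Tuesday, Thursday and Saturday.
Next Tuesday: Aug 23 2022.
The following Thursday is Aug 25 2022.

Aug 23 2022, Aug 25 2022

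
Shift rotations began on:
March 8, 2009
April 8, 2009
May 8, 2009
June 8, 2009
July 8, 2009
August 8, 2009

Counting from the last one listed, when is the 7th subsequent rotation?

Each date is the 8th; the gaps (31, 30, 31, 30, 31) track the month lengths.
The rule is the 8th of each month.
Next: September 2009 → September 8, 2009.
Next: October 2009 → October 8, 2009.
November 2009: November 8, 2009.
December 2009: December 8, 2009.
Next: January 2010 → January 8, 2010.
February 2010: February 8, 2010.
Next: March 2010 → March 8, 2010.

March 8, 2010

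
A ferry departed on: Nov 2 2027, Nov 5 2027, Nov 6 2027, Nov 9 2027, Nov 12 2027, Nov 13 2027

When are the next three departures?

The gap pattern 3, 1, 3, 3, 1 repeats every 3 events.
These are the Tuesdays, Fridays and Saturdays of each week.
Next Tuesday: Nov 16 2027.
Next Friday: Nov 19 2027.
The following Saturday is Nov 20 2027.

Nov 16 2027, Nov 19 2027, Nov 20 2027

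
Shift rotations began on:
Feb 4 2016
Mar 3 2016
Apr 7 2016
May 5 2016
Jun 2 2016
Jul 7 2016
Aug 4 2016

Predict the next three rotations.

These are Thursdays at 28- or 35-day spacing (28, 35, 28, 28, 35, 28).
The pattern: 1st Thursday of the month.
1st Thursday of September 2016: Sep 1 2016.
1st Thursday of October 2016: Oct 6 2016.
1st Thursday of November 2016: Nov 3 2016.

Sep 1 2016, Oct 6 2016, Nov 3 2016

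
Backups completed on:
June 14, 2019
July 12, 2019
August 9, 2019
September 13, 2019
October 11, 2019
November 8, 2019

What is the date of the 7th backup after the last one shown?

June 12, 2020

Gaps: 28, 28, 35, 28, 28 days — a mix of 28 and 35. Every date is a Friday.
Each is the 2nd Friday of its month.
December 2019 — 2nd Friday is December 13, 2019.
January 2020 — 2nd Friday is January 10, 2020.
2nd Friday of February 2020: February 14, 2020.
March 2020 — 2nd Friday is March 13, 2020.
2nd Friday of April 2020: April 10, 2020.
May 2020 — 2nd Friday is May 8, 2020.
June 2020 — 2nd Friday is June 12, 2020.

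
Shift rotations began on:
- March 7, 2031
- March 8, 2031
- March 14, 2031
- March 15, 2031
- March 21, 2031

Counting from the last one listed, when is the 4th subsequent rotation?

April 4, 2031

The gap pattern 1, 6, 1, 6 repeats every 2 events.
These are the Fridays and Saturdays of each week.
The following Saturday is March 22, 2031.
The following Friday is March 28, 2031.
The following Saturday is March 29, 2031.
The following Friday is April 4, 2031.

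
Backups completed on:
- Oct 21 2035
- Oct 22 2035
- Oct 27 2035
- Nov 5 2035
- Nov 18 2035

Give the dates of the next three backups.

Intervals are 1, 5, 9, 13 days — an arithmetic progression with common difference 4.
Next gap: 17 days. Nov 18 2035 + 17 days = Dec 5 2035.
Next gap: 21 days. Dec 5 2035 + 21 days = Dec 26 2035.
Next gap: 25 days. Dec 26 2035 + 25 days = Jan 20 2036.

Dec 5 2035, Dec 26 2035, Jan 20 2036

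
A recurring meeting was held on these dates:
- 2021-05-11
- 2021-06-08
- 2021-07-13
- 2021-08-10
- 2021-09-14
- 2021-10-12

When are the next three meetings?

These are Tuesdays at 28- or 35-day spacing (28, 35, 28, 35, 28).
The pattern: 2nd Tuesday of the month.
2nd Tuesday of November 2021: 2021-11-09.
2nd Tuesday of December 2021: 2021-12-14.
2nd Tuesday of January 2022: 2022-01-11.

2021-11-09, 2021-12-14, 2022-01-11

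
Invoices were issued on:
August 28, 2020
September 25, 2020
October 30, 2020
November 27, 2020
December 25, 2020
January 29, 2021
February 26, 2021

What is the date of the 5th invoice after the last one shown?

July 30, 2021

All Fridays; the gaps (28, 35, 28, 28, 35, 28) vary with month length.
This is the last Friday of each month.
March 2021 ends with Friday March 26, 2021.
April 2021 ends with Friday April 30, 2021.
Last Friday of May 2021: May 28, 2021.
June 2021 ends with Friday June 25, 2021.
July 2021 ends with Friday July 30, 2021.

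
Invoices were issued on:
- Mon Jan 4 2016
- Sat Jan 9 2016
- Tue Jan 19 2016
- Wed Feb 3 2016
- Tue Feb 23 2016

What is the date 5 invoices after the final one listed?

Tue Aug 16 2016

Gaps: 5, 10, 15, 20 days — each gap is 5 larger than the previous one.
Next gap: 25 days. Tue Feb 23 2016 + 25 days = Sat Mar 19 2016.
Next gap: 30 days. Sat Mar 19 2016 + 30 days = Mon Apr 18 2016.
Next gap: 35 days. Mon Apr 18 2016 + 35 days = Mon May 23 2016.
Next gap: 40 days. Mon May 23 2016 + 40 days = Sat Jul 2 2016.
Next gap: 45 days. Sat Jul 2 2016 + 45 days = Tue Aug 16 2016.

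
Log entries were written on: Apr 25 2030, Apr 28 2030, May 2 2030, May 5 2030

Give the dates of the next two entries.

May 9 2030, May 12 2030

Gaps: 3, 4, 3 days — not constant, but cyclic with period 2.
The events fall on every Thursday and Sunday.
Next Thursday: May 9 2030.
Next Sunday: May 12 2030.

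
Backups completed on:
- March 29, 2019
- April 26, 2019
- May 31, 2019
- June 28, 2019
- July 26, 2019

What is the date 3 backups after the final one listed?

October 25, 2019

These are Fridays with 28, 35, 28, 28-day gaps.
Each is the final Friday of its month — March 29, 2019 is past the 28th, so '4th Friday' doesn't fit.
August 2019 ends with Friday August 30, 2019.
Last Friday of September 2019: September 27, 2019.
October 2019 ends with Friday October 25, 2019.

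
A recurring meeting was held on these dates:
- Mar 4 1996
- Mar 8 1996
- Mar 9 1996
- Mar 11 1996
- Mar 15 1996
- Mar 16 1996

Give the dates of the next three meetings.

Mar 18 1996, Mar 22 1996, Mar 23 1996

Every event lands on a Monday or Friday or Saturday (gaps cycle 4, 1, 2, 4, 1).
So the schedule is: every Monday, Friday and Saturday.
The following Monday is Mar 18 1996.
The following Friday is Mar 22 1996.
The following Saturday is Mar 23 1996.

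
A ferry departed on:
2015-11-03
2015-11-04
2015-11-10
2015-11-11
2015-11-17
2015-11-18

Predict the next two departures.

2015-11-24, 2015-11-25

Gaps: 1, 6, 1, 6, 1 days — not constant, but cyclic with period 2.
The events fall on every Tuesday and Wednesday.
Next Tuesday: 2015-11-24.
The following Wednesday is 2015-11-25.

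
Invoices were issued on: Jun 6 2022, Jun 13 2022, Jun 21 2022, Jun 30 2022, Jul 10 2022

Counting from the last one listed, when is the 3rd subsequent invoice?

Intervals are 7, 8, 9, 10 days — an arithmetic progression with common difference 1.
Next gap: 11 days. Jul 10 2022 + 11 days = Jul 21 2022.
Next gap: 12 days. Jul 21 2022 + 12 days = Aug 2 2022.
Next gap: 13 days. Aug 2 2022 + 13 days = Aug 15 2022.

Aug 15 2022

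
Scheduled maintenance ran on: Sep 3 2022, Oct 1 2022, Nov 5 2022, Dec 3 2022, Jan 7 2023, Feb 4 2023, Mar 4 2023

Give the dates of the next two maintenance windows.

Apr 1 2023, May 6 2023

All dates are Saturdays, 28, 35, 28, 35, 28, 28 days apart.
Specifically, the 1st Saturday of each month.
April 2023 — 1st Saturday is Apr 1 2023.
1st Saturday of May 2023: May 6 2023.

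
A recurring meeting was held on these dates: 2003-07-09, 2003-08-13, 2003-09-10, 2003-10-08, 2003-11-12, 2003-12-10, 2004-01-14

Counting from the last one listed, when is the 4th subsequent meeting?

2004-05-12

These are Wednesdays at 28- or 35-day spacing (35, 28, 28, 35, 28, 35).
The pattern: 2nd Wednesday of the month.
February 2004 — 2nd Wednesday is 2004-02-11.
March 2004 — 2nd Wednesday is 2004-03-10.
April 2004 — 2nd Wednesday is 2004-04-14.
2nd Wednesday of May 2004: 2004-05-12.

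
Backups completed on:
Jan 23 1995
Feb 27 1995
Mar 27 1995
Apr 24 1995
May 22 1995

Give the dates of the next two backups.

Jun 26 1995, Jul 24 1995

Gaps: 35, 28, 28, 28 days — a mix of 28 and 35. Every date is a Monday.
Each is the 4th Monday of its month.
June 1995 — 4th Monday is Jun 26 1995.
July 1995 — 4th Monday is Jul 24 1995.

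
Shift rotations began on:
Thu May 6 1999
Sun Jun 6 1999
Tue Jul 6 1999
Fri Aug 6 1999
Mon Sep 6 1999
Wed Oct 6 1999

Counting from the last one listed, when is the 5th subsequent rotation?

Mon Mar 6 2000

The day-of-month is always 6 (31, 30, 31, 31, 30 days between events).
So this recurs on the 6th of each month.
November 1999: Sat Nov 6 1999.
Next: December 1999 → Mon Dec 6 1999.
January 2000: Thu Jan 6 2000.
Next: February 2000 → Sun Feb 6 2000.
March 2000: Mon Mar 6 2000.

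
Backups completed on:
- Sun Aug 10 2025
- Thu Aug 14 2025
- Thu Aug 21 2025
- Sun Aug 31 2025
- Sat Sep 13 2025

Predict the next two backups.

Mon Sep 29 2025, Sat Oct 18 2025

The spacing grows by 3 each time: 4, 7, 10, 13 days.
Next gap: 16 days. Sat Sep 13 2025 + 16 days = Mon Sep 29 2025.
Next gap: 19 days. Mon Sep 29 2025 + 19 days = Sat Oct 18 2025.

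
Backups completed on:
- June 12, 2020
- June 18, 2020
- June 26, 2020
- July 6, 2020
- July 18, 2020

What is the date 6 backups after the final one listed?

November 9, 2020

The spacing grows by 2 each time: 6, 8, 10, 12 days.
Next gap: 14 days. July 18, 2020 + 14 days = August 1, 2020.
Next gap: 16 days. August 1, 2020 + 16 days = August 17, 2020.
Next gap: 18 days. August 17, 2020 + 18 days = September 4, 2020.
Next gap: 20 days. September 4, 2020 + 20 days = September 24, 2020.
Next gap: 22 days. September 24, 2020 + 22 days = October 16, 2020.
Next gap: 24 days. October 16, 2020 + 24 days = November 9, 2020.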